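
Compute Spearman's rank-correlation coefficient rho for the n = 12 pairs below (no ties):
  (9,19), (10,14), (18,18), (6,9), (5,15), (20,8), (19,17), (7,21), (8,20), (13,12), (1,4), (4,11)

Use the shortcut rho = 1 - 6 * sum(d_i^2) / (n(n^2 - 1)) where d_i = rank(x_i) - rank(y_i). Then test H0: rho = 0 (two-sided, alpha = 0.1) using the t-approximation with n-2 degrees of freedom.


Step 1: Rank x and y separately (midranks; no ties here).
rank(x): 9->7, 10->8, 18->10, 6->4, 5->3, 20->12, 19->11, 7->5, 8->6, 13->9, 1->1, 4->2
rank(y): 19->10, 14->6, 18->9, 9->3, 15->7, 8->2, 17->8, 21->12, 20->11, 12->5, 4->1, 11->4
Step 2: d_i = R_x(i) - R_y(i); compute d_i^2.
  (7-10)^2=9, (8-6)^2=4, (10-9)^2=1, (4-3)^2=1, (3-7)^2=16, (12-2)^2=100, (11-8)^2=9, (5-12)^2=49, (6-11)^2=25, (9-5)^2=16, (1-1)^2=0, (2-4)^2=4
sum(d^2) = 234.
Step 3: rho = 1 - 6*234 / (12*(12^2 - 1)) = 1 - 1404/1716 = 0.181818.
Step 4: Under H0, t = rho * sqrt((n-2)/(1-rho^2)) = 0.5847 ~ t(10).
Step 5: Two-sided p-value from the t-distribution with 10 df = 0.571701.
Step 6: alpha = 0.1. fail to reject H0.

rho = 0.1818, p = 0.571701, fail to reject H0 at alpha = 0.1.


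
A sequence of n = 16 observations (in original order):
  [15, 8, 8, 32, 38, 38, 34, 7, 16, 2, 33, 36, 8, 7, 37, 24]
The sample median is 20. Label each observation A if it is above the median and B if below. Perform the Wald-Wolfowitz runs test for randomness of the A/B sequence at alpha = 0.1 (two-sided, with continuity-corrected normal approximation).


Step 1: Compute median = 20; label A = above, B = below.
Labels in order: BBBAAAABBBAABBAA  (n_A = 8, n_B = 8)
Step 2: Count runs R = 6.
Step 3: Under H0 (random ordering), E[R] = 2*n_A*n_B/(n_A+n_B) + 1 = 2*8*8/16 + 1 = 9.0000.
        Var[R] = 2*n_A*n_B*(2*n_A*n_B - n_A - n_B) / ((n_A+n_B)^2 * (n_A+n_B-1)) = 14336/3840 = 3.7333.
        SD[R] = 1.9322.
Step 4: Continuity-corrected z = (R + 0.5 - E[R]) / SD[R] = (6 + 0.5 - 9.0000) / 1.9322 = -1.2939.
Step 5: Two-sided p-value via normal approximation = 2*(1 - Phi(|z|)) = 0.195709.
Step 6: alpha = 0.1. fail to reject H0.

R = 6, z = -1.2939, p = 0.195709, fail to reject H0.


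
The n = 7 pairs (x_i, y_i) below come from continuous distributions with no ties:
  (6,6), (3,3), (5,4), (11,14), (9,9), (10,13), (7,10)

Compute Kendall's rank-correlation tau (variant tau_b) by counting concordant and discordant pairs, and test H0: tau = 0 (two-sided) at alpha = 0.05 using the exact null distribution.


Step 1: Enumerate the 21 unordered pairs (i,j) with i<j and classify each by sign(x_j-x_i) * sign(y_j-y_i).
  (1,2):dx=-3,dy=-3->C; (1,3):dx=-1,dy=-2->C; (1,4):dx=+5,dy=+8->C; (1,5):dx=+3,dy=+3->C
  (1,6):dx=+4,dy=+7->C; (1,7):dx=+1,dy=+4->C; (2,3):dx=+2,dy=+1->C; (2,4):dx=+8,dy=+11->C
  (2,5):dx=+6,dy=+6->C; (2,6):dx=+7,dy=+10->C; (2,7):dx=+4,dy=+7->C; (3,4):dx=+6,dy=+10->C
  (3,5):dx=+4,dy=+5->C; (3,6):dx=+5,dy=+9->C; (3,7):dx=+2,dy=+6->C; (4,5):dx=-2,dy=-5->C
  (4,6):dx=-1,dy=-1->C; (4,7):dx=-4,dy=-4->C; (5,6):dx=+1,dy=+4->C; (5,7):dx=-2,dy=+1->D
  (6,7):dx=-3,dy=-3->C
Step 2: C = 20, D = 1, total pairs = 21.
Step 3: tau = (C - D)/(n(n-1)/2) = (20 - 1)/21 = 0.904762.
Step 4: Exact two-sided p-value (enumerate n! = 5040 permutations of y under H0): p = 0.002778.
Step 5: alpha = 0.05. reject H0.

tau_b = 0.9048 (C=20, D=1), p = 0.002778, reject H0.


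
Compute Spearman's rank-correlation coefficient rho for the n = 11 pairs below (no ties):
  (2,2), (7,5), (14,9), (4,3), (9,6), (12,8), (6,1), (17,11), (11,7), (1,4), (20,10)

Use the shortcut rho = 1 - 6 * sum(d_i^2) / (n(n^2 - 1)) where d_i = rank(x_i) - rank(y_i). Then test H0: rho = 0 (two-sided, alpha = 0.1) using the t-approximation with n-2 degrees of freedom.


Step 1: Rank x and y separately (midranks; no ties here).
rank(x): 2->2, 7->5, 14->9, 4->3, 9->6, 12->8, 6->4, 17->10, 11->7, 1->1, 20->11
rank(y): 2->2, 5->5, 9->9, 3->3, 6->6, 8->8, 1->1, 11->11, 7->7, 4->4, 10->10
Step 2: d_i = R_x(i) - R_y(i); compute d_i^2.
  (2-2)^2=0, (5-5)^2=0, (9-9)^2=0, (3-3)^2=0, (6-6)^2=0, (8-8)^2=0, (4-1)^2=9, (10-11)^2=1, (7-7)^2=0, (1-4)^2=9, (11-10)^2=1
sum(d^2) = 20.
Step 3: rho = 1 - 6*20 / (11*(11^2 - 1)) = 1 - 120/1320 = 0.909091.
Step 4: Under H0, t = rho * sqrt((n-2)/(1-rho^2)) = 6.5465 ~ t(9).
Step 5: Two-sided p-value from the t-distribution with 9 df = 0.000106.
Step 6: alpha = 0.1. reject H0.

rho = 0.9091, p = 0.000106, reject H0 at alpha = 0.1.


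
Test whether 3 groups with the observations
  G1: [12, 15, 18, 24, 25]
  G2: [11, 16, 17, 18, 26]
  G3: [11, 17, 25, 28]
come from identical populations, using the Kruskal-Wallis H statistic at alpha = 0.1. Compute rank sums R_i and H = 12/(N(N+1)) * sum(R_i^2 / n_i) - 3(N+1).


Step 1: Combine all N = 14 observations and assign midranks.
sorted (value, group, rank): (11,G2,1.5), (11,G3,1.5), (12,G1,3), (15,G1,4), (16,G2,5), (17,G2,6.5), (17,G3,6.5), (18,G1,8.5), (18,G2,8.5), (24,G1,10), (25,G1,11.5), (25,G3,11.5), (26,G2,13), (28,G3,14)
Step 2: Sum ranks within each group.
R_1 = 37 (n_1 = 5)
R_2 = 34.5 (n_2 = 5)
R_3 = 33.5 (n_3 = 4)
Step 3: H = 12/(N(N+1)) * sum(R_i^2/n_i) - 3(N+1)
     = 12/(14*15) * (37^2/5 + 34.5^2/5 + 33.5^2/4) - 3*15
     = 0.057143 * 792.413 - 45
     = 0.280714.
Step 4: Ties present; correction factor C = 1 - 24/(14^3 - 14) = 0.991209. Corrected H = 0.280714 / 0.991209 = 0.283204.
Step 5: Under H0, H ~ chi^2(2); p-value = 0.867967.
Step 6: alpha = 0.1. fail to reject H0.

H = 0.2832, df = 2, p = 0.867967, fail to reject H0.


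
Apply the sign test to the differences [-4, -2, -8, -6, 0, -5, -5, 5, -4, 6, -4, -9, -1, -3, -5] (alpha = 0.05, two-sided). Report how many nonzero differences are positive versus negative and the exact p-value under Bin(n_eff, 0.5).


Step 1: Discard zero differences. Original n = 15; n_eff = number of nonzero differences = 14.
Nonzero differences (with sign): -4, -2, -8, -6, -5, -5, +5, -4, +6, -4, -9, -1, -3, -5
Step 2: Count signs: positive = 2, negative = 12.
Step 3: Under H0: P(positive) = 0.5, so the number of positives S ~ Bin(14, 0.5).
Step 4: Two-sided exact p-value = sum of Bin(14,0.5) probabilities at or below the observed probability = 0.012939.
Step 5: alpha = 0.05. reject H0.

n_eff = 14, pos = 2, neg = 12, p = 0.012939, reject H0.


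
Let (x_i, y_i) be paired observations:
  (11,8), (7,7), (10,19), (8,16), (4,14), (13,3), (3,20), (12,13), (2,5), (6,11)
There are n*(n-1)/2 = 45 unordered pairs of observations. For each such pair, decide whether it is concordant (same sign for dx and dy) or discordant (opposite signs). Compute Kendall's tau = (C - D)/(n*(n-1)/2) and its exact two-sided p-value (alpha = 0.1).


Step 1: Enumerate the 45 unordered pairs (i,j) with i<j and classify each by sign(x_j-x_i) * sign(y_j-y_i).
  (1,2):dx=-4,dy=-1->C; (1,3):dx=-1,dy=+11->D; (1,4):dx=-3,dy=+8->D; (1,5):dx=-7,dy=+6->D
  (1,6):dx=+2,dy=-5->D; (1,7):dx=-8,dy=+12->D; (1,8):dx=+1,dy=+5->C; (1,9):dx=-9,dy=-3->C
  (1,10):dx=-5,dy=+3->D; (2,3):dx=+3,dy=+12->C; (2,4):dx=+1,dy=+9->C; (2,5):dx=-3,dy=+7->D
  (2,6):dx=+6,dy=-4->D; (2,7):dx=-4,dy=+13->D; (2,8):dx=+5,dy=+6->C; (2,9):dx=-5,dy=-2->C
  (2,10):dx=-1,dy=+4->D; (3,4):dx=-2,dy=-3->C; (3,5):dx=-6,dy=-5->C; (3,6):dx=+3,dy=-16->D
  (3,7):dx=-7,dy=+1->D; (3,8):dx=+2,dy=-6->D; (3,9):dx=-8,dy=-14->C; (3,10):dx=-4,dy=-8->C
  (4,5):dx=-4,dy=-2->C; (4,6):dx=+5,dy=-13->D; (4,7):dx=-5,dy=+4->D; (4,8):dx=+4,dy=-3->D
  (4,9):dx=-6,dy=-11->C; (4,10):dx=-2,dy=-5->C; (5,6):dx=+9,dy=-11->D; (5,7):dx=-1,dy=+6->D
  (5,8):dx=+8,dy=-1->D; (5,9):dx=-2,dy=-9->C; (5,10):dx=+2,dy=-3->D; (6,7):dx=-10,dy=+17->D
  (6,8):dx=-1,dy=+10->D; (6,9):dx=-11,dy=+2->D; (6,10):dx=-7,dy=+8->D; (7,8):dx=+9,dy=-7->D
  (7,9):dx=-1,dy=-15->C; (7,10):dx=+3,dy=-9->D; (8,9):dx=-10,dy=-8->C; (8,10):dx=-6,dy=-2->C
  (9,10):dx=+4,dy=+6->C
Step 2: C = 19, D = 26, total pairs = 45.
Step 3: tau = (C - D)/(n(n-1)/2) = (19 - 26)/45 = -0.155556.
Step 4: Exact two-sided p-value (enumerate n! = 3628800 permutations of y under H0): p = 0.600654.
Step 5: alpha = 0.1. fail to reject H0.

tau_b = -0.1556 (C=19, D=26), p = 0.600654, fail to reject H0.


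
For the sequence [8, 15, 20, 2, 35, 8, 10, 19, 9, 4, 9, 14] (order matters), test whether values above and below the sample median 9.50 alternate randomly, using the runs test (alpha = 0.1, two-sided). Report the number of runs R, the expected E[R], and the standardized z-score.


Step 1: Compute median = 9.50; label A = above, B = below.
Labels in order: BAABABAABBBA  (n_A = 6, n_B = 6)
Step 2: Count runs R = 8.
Step 3: Under H0 (random ordering), E[R] = 2*n_A*n_B/(n_A+n_B) + 1 = 2*6*6/12 + 1 = 7.0000.
        Var[R] = 2*n_A*n_B*(2*n_A*n_B - n_A - n_B) / ((n_A+n_B)^2 * (n_A+n_B-1)) = 4320/1584 = 2.7273.
        SD[R] = 1.6514.
Step 4: Continuity-corrected z = (R - 0.5 - E[R]) / SD[R] = (8 - 0.5 - 7.0000) / 1.6514 = 0.3028.
Step 5: Two-sided p-value via normal approximation = 2*(1 - Phi(|z|)) = 0.762069.
Step 6: alpha = 0.1. fail to reject H0.

R = 8, z = 0.3028, p = 0.762069, fail to reject H0.


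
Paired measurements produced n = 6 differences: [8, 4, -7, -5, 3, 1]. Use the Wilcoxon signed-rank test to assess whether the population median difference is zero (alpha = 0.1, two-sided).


Step 1: Drop any zero differences (none here) and take |d_i|.
|d| = [8, 4, 7, 5, 3, 1]
Step 2: Midrank |d_i| (ties get averaged ranks).
ranks: |8|->6, |4|->3, |7|->5, |5|->4, |3|->2, |1|->1
Step 3: Attach original signs; sum ranks with positive sign and with negative sign.
W+ = 6 + 3 + 2 + 1 = 12
W- = 5 + 4 = 9
(Check: W+ + W- = 21 should equal n(n+1)/2 = 21.)
Step 4: Test statistic W = min(W+, W-) = 9.
Step 5: No ties, so the exact null distribution over the 2^6 = 64 sign assignments gives the two-sided p-value = 0.843750.
Step 6: alpha = 0.1. fail to reject H0.

W+ = 12, W- = 9, W = min = 9, p = 0.843750, fail to reject H0.


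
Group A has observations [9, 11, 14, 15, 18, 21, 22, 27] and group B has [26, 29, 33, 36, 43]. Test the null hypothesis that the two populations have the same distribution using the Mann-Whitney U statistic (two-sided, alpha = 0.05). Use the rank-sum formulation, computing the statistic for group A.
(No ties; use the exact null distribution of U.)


Step 1: Combine and sort all 13 observations; assign midranks.
sorted (value, group): (9,X), (11,X), (14,X), (15,X), (18,X), (21,X), (22,X), (26,Y), (27,X), (29,Y), (33,Y), (36,Y), (43,Y)
ranks: 9->1, 11->2, 14->3, 15->4, 18->5, 21->6, 22->7, 26->8, 27->9, 29->10, 33->11, 36->12, 43->13
Step 2: Rank sum for X: R1 = 1 + 2 + 3 + 4 + 5 + 6 + 7 + 9 = 37.
Step 3: U_X = R1 - n1(n1+1)/2 = 37 - 8*9/2 = 37 - 36 = 1.
       U_Y = n1*n2 - U_X = 40 - 1 = 39.
Step 4: No ties, so the exact null distribution of U (based on enumerating the C(13,8) = 1287 equally likely rank assignments) gives the two-sided p-value.
Step 5: p-value = 0.003108; compare to alpha = 0.05. reject H0.

U_X = 1, p = 0.003108, reject H0 at alpha = 0.05.


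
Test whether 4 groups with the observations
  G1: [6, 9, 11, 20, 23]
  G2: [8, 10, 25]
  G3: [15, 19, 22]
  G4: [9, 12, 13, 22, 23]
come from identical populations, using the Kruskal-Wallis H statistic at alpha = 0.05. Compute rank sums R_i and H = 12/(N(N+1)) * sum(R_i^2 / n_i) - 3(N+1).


Step 1: Combine all N = 16 observations and assign midranks.
sorted (value, group, rank): (6,G1,1), (8,G2,2), (9,G1,3.5), (9,G4,3.5), (10,G2,5), (11,G1,6), (12,G4,7), (13,G4,8), (15,G3,9), (19,G3,10), (20,G1,11), (22,G3,12.5), (22,G4,12.5), (23,G1,14.5), (23,G4,14.5), (25,G2,16)
Step 2: Sum ranks within each group.
R_1 = 36 (n_1 = 5)
R_2 = 23 (n_2 = 3)
R_3 = 31.5 (n_3 = 3)
R_4 = 45.5 (n_4 = 5)
Step 3: H = 12/(N(N+1)) * sum(R_i^2/n_i) - 3(N+1)
     = 12/(16*17) * (36^2/5 + 23^2/3 + 31.5^2/3 + 45.5^2/5) - 3*17
     = 0.044118 * 1180.33 - 51
     = 1.073529.
Step 4: Ties present; correction factor C = 1 - 18/(16^3 - 16) = 0.995588. Corrected H = 1.073529 / 0.995588 = 1.078287.
Step 5: Under H0, H ~ chi^2(3); p-value = 0.782318.
Step 6: alpha = 0.05. fail to reject H0.

H = 1.0783, df = 3, p = 0.782318, fail to reject H0.


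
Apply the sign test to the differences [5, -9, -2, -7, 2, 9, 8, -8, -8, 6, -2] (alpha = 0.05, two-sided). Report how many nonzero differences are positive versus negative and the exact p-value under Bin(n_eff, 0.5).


Step 1: Discard zero differences. Original n = 11; n_eff = number of nonzero differences = 11.
Nonzero differences (with sign): +5, -9, -2, -7, +2, +9, +8, -8, -8, +6, -2
Step 2: Count signs: positive = 5, negative = 6.
Step 3: Under H0: P(positive) = 0.5, so the number of positives S ~ Bin(11, 0.5).
Step 4: Two-sided exact p-value = sum of Bin(11,0.5) probabilities at or below the observed probability = 1.000000.
Step 5: alpha = 0.05. fail to reject H0.

n_eff = 11, pos = 5, neg = 6, p = 1.000000, fail to reject H0.


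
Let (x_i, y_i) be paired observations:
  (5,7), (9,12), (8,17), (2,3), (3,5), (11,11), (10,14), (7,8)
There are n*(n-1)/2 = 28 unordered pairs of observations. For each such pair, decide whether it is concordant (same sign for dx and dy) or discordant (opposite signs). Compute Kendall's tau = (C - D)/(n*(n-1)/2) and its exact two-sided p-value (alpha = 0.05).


Step 1: Enumerate the 28 unordered pairs (i,j) with i<j and classify each by sign(x_j-x_i) * sign(y_j-y_i).
  (1,2):dx=+4,dy=+5->C; (1,3):dx=+3,dy=+10->C; (1,4):dx=-3,dy=-4->C; (1,5):dx=-2,dy=-2->C
  (1,6):dx=+6,dy=+4->C; (1,7):dx=+5,dy=+7->C; (1,8):dx=+2,dy=+1->C; (2,3):dx=-1,dy=+5->D
  (2,4):dx=-7,dy=-9->C; (2,5):dx=-6,dy=-7->C; (2,6):dx=+2,dy=-1->D; (2,7):dx=+1,dy=+2->C
  (2,8):dx=-2,dy=-4->C; (3,4):dx=-6,dy=-14->C; (3,5):dx=-5,dy=-12->C; (3,6):dx=+3,dy=-6->D
  (3,7):dx=+2,dy=-3->D; (3,8):dx=-1,dy=-9->C; (4,5):dx=+1,dy=+2->C; (4,6):dx=+9,dy=+8->C
  (4,7):dx=+8,dy=+11->C; (4,8):dx=+5,dy=+5->C; (5,6):dx=+8,dy=+6->C; (5,7):dx=+7,dy=+9->C
  (5,8):dx=+4,dy=+3->C; (6,7):dx=-1,dy=+3->D; (6,8):dx=-4,dy=-3->C; (7,8):dx=-3,dy=-6->C
Step 2: C = 23, D = 5, total pairs = 28.
Step 3: tau = (C - D)/(n(n-1)/2) = (23 - 5)/28 = 0.642857.
Step 4: Exact two-sided p-value (enumerate n! = 40320 permutations of y under H0): p = 0.031151.
Step 5: alpha = 0.05. reject H0.

tau_b = 0.6429 (C=23, D=5), p = 0.031151, reject H0.


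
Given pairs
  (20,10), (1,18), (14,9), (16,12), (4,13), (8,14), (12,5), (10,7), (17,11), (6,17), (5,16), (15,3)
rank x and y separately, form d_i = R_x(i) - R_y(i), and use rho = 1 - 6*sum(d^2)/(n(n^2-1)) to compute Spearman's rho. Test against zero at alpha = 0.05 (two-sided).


Step 1: Rank x and y separately (midranks; no ties here).
rank(x): 20->12, 1->1, 14->8, 16->10, 4->2, 8->5, 12->7, 10->6, 17->11, 6->4, 5->3, 15->9
rank(y): 10->5, 18->12, 9->4, 12->7, 13->8, 14->9, 5->2, 7->3, 11->6, 17->11, 16->10, 3->1
Step 2: d_i = R_x(i) - R_y(i); compute d_i^2.
  (12-5)^2=49, (1-12)^2=121, (8-4)^2=16, (10-7)^2=9, (2-8)^2=36, (5-9)^2=16, (7-2)^2=25, (6-3)^2=9, (11-6)^2=25, (4-11)^2=49, (3-10)^2=49, (9-1)^2=64
sum(d^2) = 468.
Step 3: rho = 1 - 6*468 / (12*(12^2 - 1)) = 1 - 2808/1716 = -0.636364.
Step 4: Under H0, t = rho * sqrt((n-2)/(1-rho^2)) = -2.6087 ~ t(10).
Step 5: Two-sided p-value from the t-distribution with 10 df = 0.026097.
Step 6: alpha = 0.05. reject H0.

rho = -0.6364, p = 0.026097, reject H0 at alpha = 0.05.


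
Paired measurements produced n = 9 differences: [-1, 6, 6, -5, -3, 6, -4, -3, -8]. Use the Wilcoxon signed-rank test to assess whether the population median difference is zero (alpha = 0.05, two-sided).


Step 1: Drop any zero differences (none here) and take |d_i|.
|d| = [1, 6, 6, 5, 3, 6, 4, 3, 8]
Step 2: Midrank |d_i| (ties get averaged ranks).
ranks: |1|->1, |6|->7, |6|->7, |5|->5, |3|->2.5, |6|->7, |4|->4, |3|->2.5, |8|->9
Step 3: Attach original signs; sum ranks with positive sign and with negative sign.
W+ = 7 + 7 + 7 = 21
W- = 1 + 5 + 2.5 + 4 + 2.5 + 9 = 24
(Check: W+ + W- = 45 should equal n(n+1)/2 = 45.)
Step 4: Test statistic W = min(W+, W-) = 21.
Step 5: Ties in |d|, so use the tie-corrected normal approximation.
        E[W] = n(n+1)/4 = 9*10/4 = 22.5.
        Tie groups: |d|=3 (t=2), |d|=6 (t=3); sum(t^3 - t) = 30.
        Var[W] = n(n+1)(2n+1)/24 - sum(t^3-t)/48 = 1710/24 - 30/48 = 70.625.
        z = (W - E[W]) / sqrt(Var[W]) = (21 - 22.5) / 8.4039 = -0.1785.
        Two-sided p = 2*Phi(z) = 0.858339.
Step 6: alpha = 0.05. fail to reject H0.

W+ = 21, W- = 24, W = min = 21, p = 0.858339, fail to reject H0.


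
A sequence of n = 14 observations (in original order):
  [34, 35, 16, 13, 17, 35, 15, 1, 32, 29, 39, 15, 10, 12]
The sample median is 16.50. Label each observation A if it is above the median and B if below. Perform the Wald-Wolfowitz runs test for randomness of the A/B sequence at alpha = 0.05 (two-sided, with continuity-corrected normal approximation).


Step 1: Compute median = 16.50; label A = above, B = below.
Labels in order: AABBAABBAAABBB  (n_A = 7, n_B = 7)
Step 2: Count runs R = 6.
Step 3: Under H0 (random ordering), E[R] = 2*n_A*n_B/(n_A+n_B) + 1 = 2*7*7/14 + 1 = 8.0000.
        Var[R] = 2*n_A*n_B*(2*n_A*n_B - n_A - n_B) / ((n_A+n_B)^2 * (n_A+n_B-1)) = 8232/2548 = 3.2308.
        SD[R] = 1.7974.
Step 4: Continuity-corrected z = (R + 0.5 - E[R]) / SD[R] = (6 + 0.5 - 8.0000) / 1.7974 = -0.8345.
Step 5: Two-sided p-value via normal approximation = 2*(1 - Phi(|z|)) = 0.403986.
Step 6: alpha = 0.05. fail to reject H0.

R = 6, z = -0.8345, p = 0.403986, fail to reject H0.


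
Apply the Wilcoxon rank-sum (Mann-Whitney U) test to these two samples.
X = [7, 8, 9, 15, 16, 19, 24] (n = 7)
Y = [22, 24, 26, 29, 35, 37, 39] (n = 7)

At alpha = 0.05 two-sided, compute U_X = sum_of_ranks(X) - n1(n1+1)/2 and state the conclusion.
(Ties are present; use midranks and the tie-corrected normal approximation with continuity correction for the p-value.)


Step 1: Combine and sort all 14 observations; assign midranks.
sorted (value, group): (7,X), (8,X), (9,X), (15,X), (16,X), (19,X), (22,Y), (24,X), (24,Y), (26,Y), (29,Y), (35,Y), (37,Y), (39,Y)
ranks: 7->1, 8->2, 9->3, 15->4, 16->5, 19->6, 22->7, 24->8.5, 24->8.5, 26->10, 29->11, 35->12, 37->13, 39->14
Step 2: Rank sum for X: R1 = 1 + 2 + 3 + 4 + 5 + 6 + 8.5 = 29.5.
Step 3: U_X = R1 - n1(n1+1)/2 = 29.5 - 7*8/2 = 29.5 - 28 = 1.5.
       U_Y = n1*n2 - U_X = 49 - 1.5 = 47.5.
Step 4: Ties are present, so use the tie-corrected normal approximation (with continuity correction) for the p-value.
Step 5: p-value = 0.004001; compare to alpha = 0.05. reject H0.

U_X = 1.5, p = 0.004001, reject H0 at alpha = 0.05.


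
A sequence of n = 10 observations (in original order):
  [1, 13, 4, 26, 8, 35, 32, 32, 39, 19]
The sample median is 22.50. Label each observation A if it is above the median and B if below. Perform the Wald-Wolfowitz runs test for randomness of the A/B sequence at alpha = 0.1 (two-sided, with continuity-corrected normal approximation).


Step 1: Compute median = 22.50; label A = above, B = below.
Labels in order: BBBABAAAAB  (n_A = 5, n_B = 5)
Step 2: Count runs R = 5.
Step 3: Under H0 (random ordering), E[R] = 2*n_A*n_B/(n_A+n_B) + 1 = 2*5*5/10 + 1 = 6.0000.
        Var[R] = 2*n_A*n_B*(2*n_A*n_B - n_A - n_B) / ((n_A+n_B)^2 * (n_A+n_B-1)) = 2000/900 = 2.2222.
        SD[R] = 1.4907.
Step 4: Continuity-corrected z = (R + 0.5 - E[R]) / SD[R] = (5 + 0.5 - 6.0000) / 1.4907 = -0.3354.
Step 5: Two-sided p-value via normal approximation = 2*(1 - Phi(|z|)) = 0.737316.
Step 6: alpha = 0.1. fail to reject H0.

R = 5, z = -0.3354, p = 0.737316, fail to reject H0.


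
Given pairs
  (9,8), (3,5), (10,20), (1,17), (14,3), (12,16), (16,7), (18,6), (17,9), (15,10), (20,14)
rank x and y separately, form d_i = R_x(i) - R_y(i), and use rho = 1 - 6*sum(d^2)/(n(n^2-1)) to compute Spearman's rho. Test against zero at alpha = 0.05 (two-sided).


Step 1: Rank x and y separately (midranks; no ties here).
rank(x): 9->3, 3->2, 10->4, 1->1, 14->6, 12->5, 16->8, 18->10, 17->9, 15->7, 20->11
rank(y): 8->5, 5->2, 20->11, 17->10, 3->1, 16->9, 7->4, 6->3, 9->6, 10->7, 14->8
Step 2: d_i = R_x(i) - R_y(i); compute d_i^2.
  (3-5)^2=4, (2-2)^2=0, (4-11)^2=49, (1-10)^2=81, (6-1)^2=25, (5-9)^2=16, (8-4)^2=16, (10-3)^2=49, (9-6)^2=9, (7-7)^2=0, (11-8)^2=9
sum(d^2) = 258.
Step 3: rho = 1 - 6*258 / (11*(11^2 - 1)) = 1 - 1548/1320 = -0.172727.
Step 4: Under H0, t = rho * sqrt((n-2)/(1-rho^2)) = -0.5261 ~ t(9).
Step 5: Two-sided p-value from the t-distribution with 9 df = 0.611542.
Step 6: alpha = 0.05. fail to reject H0.

rho = -0.1727, p = 0.611542, fail to reject H0 at alpha = 0.05.


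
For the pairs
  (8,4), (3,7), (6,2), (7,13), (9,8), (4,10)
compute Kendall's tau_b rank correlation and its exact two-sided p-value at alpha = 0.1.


Step 1: Enumerate the 15 unordered pairs (i,j) with i<j and classify each by sign(x_j-x_i) * sign(y_j-y_i).
  (1,2):dx=-5,dy=+3->D; (1,3):dx=-2,dy=-2->C; (1,4):dx=-1,dy=+9->D; (1,5):dx=+1,dy=+4->C
  (1,6):dx=-4,dy=+6->D; (2,3):dx=+3,dy=-5->D; (2,4):dx=+4,dy=+6->C; (2,5):dx=+6,dy=+1->C
  (2,6):dx=+1,dy=+3->C; (3,4):dx=+1,dy=+11->C; (3,5):dx=+3,dy=+6->C; (3,6):dx=-2,dy=+8->D
  (4,5):dx=+2,dy=-5->D; (4,6):dx=-3,dy=-3->C; (5,6):dx=-5,dy=+2->D
Step 2: C = 8, D = 7, total pairs = 15.
Step 3: tau = (C - D)/(n(n-1)/2) = (8 - 7)/15 = 0.066667.
Step 4: Exact two-sided p-value (enumerate n! = 720 permutations of y under H0): p = 1.000000.
Step 5: alpha = 0.1. fail to reject H0.

tau_b = 0.0667 (C=8, D=7), p = 1.000000, fail to reject H0.


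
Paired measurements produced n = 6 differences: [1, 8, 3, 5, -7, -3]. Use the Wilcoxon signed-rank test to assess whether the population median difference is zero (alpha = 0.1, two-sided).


Step 1: Drop any zero differences (none here) and take |d_i|.
|d| = [1, 8, 3, 5, 7, 3]
Step 2: Midrank |d_i| (ties get averaged ranks).
ranks: |1|->1, |8|->6, |3|->2.5, |5|->4, |7|->5, |3|->2.5
Step 3: Attach original signs; sum ranks with positive sign and with negative sign.
W+ = 1 + 6 + 2.5 + 4 = 13.5
W- = 5 + 2.5 = 7.5
(Check: W+ + W- = 21 should equal n(n+1)/2 = 21.)
Step 4: Test statistic W = min(W+, W-) = 7.5.
Step 5: Ties in |d|, so use the tie-corrected normal approximation.
        E[W] = n(n+1)/4 = 6*7/4 = 10.5.
        Tie groups: |d|=3 (t=2); sum(t^3 - t) = 6.
        Var[W] = n(n+1)(2n+1)/24 - sum(t^3-t)/48 = 546/24 - 6/48 = 22.625.
        z = (W - E[W]) / sqrt(Var[W]) = (7.5 - 10.5) / 4.7566 = -0.6307.
        Two-sided p = 2*Phi(z) = 0.528233.
Step 6: alpha = 0.1. fail to reject H0.

W+ = 13.5, W- = 7.5, W = min = 7.5, p = 0.528233, fail to reject H0.


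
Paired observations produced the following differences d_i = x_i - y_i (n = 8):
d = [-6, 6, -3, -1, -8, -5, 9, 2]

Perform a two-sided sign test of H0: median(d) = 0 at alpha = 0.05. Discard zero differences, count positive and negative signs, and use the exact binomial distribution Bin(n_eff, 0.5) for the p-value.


Step 1: Discard zero differences. Original n = 8; n_eff = number of nonzero differences = 8.
Nonzero differences (with sign): -6, +6, -3, -1, -8, -5, +9, +2
Step 2: Count signs: positive = 3, negative = 5.
Step 3: Under H0: P(positive) = 0.5, so the number of positives S ~ Bin(8, 0.5).
Step 4: Two-sided exact p-value = sum of Bin(8,0.5) probabilities at or below the observed probability = 0.726562.
Step 5: alpha = 0.05. fail to reject H0.

n_eff = 8, pos = 3, neg = 5, p = 0.726562, fail to reject H0.


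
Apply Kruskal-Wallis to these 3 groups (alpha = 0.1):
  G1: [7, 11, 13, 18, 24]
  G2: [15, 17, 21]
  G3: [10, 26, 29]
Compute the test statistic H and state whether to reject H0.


Step 1: Combine all N = 11 observations and assign midranks.
sorted (value, group, rank): (7,G1,1), (10,G3,2), (11,G1,3), (13,G1,4), (15,G2,5), (17,G2,6), (18,G1,7), (21,G2,8), (24,G1,9), (26,G3,10), (29,G3,11)
Step 2: Sum ranks within each group.
R_1 = 24 (n_1 = 5)
R_2 = 19 (n_2 = 3)
R_3 = 23 (n_3 = 3)
Step 3: H = 12/(N(N+1)) * sum(R_i^2/n_i) - 3(N+1)
     = 12/(11*12) * (24^2/5 + 19^2/3 + 23^2/3) - 3*12
     = 0.090909 * 411.867 - 36
     = 1.442424.
Step 4: No ties, so H is used without correction.
Step 5: Under H0, H ~ chi^2(2); p-value = 0.486163.
Step 6: alpha = 0.1. fail to reject H0.

H = 1.4424, df = 2, p = 0.486163, fail to reject H0.


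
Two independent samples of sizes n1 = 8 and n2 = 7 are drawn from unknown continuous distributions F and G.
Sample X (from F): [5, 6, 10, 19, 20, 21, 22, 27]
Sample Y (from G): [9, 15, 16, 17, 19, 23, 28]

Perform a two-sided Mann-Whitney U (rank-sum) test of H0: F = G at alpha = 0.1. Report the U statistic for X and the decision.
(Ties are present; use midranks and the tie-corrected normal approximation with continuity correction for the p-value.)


Step 1: Combine and sort all 15 observations; assign midranks.
sorted (value, group): (5,X), (6,X), (9,Y), (10,X), (15,Y), (16,Y), (17,Y), (19,X), (19,Y), (20,X), (21,X), (22,X), (23,Y), (27,X), (28,Y)
ranks: 5->1, 6->2, 9->3, 10->4, 15->5, 16->6, 17->7, 19->8.5, 19->8.5, 20->10, 21->11, 22->12, 23->13, 27->14, 28->15
Step 2: Rank sum for X: R1 = 1 + 2 + 4 + 8.5 + 10 + 11 + 12 + 14 = 62.5.
Step 3: U_X = R1 - n1(n1+1)/2 = 62.5 - 8*9/2 = 62.5 - 36 = 26.5.
       U_Y = n1*n2 - U_X = 56 - 26.5 = 29.5.
Step 4: Ties are present, so use the tie-corrected normal approximation (with continuity correction) for the p-value.
Step 5: p-value = 0.907786; compare to alpha = 0.1. fail to reject H0.

U_X = 26.5, p = 0.907786, fail to reject H0 at alpha = 0.1.


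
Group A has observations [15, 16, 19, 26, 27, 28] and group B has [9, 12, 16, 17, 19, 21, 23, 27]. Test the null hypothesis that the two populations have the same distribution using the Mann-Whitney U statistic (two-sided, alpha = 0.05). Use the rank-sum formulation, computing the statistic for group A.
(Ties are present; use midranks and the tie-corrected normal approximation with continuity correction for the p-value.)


Step 1: Combine and sort all 14 observations; assign midranks.
sorted (value, group): (9,Y), (12,Y), (15,X), (16,X), (16,Y), (17,Y), (19,X), (19,Y), (21,Y), (23,Y), (26,X), (27,X), (27,Y), (28,X)
ranks: 9->1, 12->2, 15->3, 16->4.5, 16->4.5, 17->6, 19->7.5, 19->7.5, 21->9, 23->10, 26->11, 27->12.5, 27->12.5, 28->14
Step 2: Rank sum for X: R1 = 3 + 4.5 + 7.5 + 11 + 12.5 + 14 = 52.5.
Step 3: U_X = R1 - n1(n1+1)/2 = 52.5 - 6*7/2 = 52.5 - 21 = 31.5.
       U_Y = n1*n2 - U_X = 48 - 31.5 = 16.5.
Step 4: Ties are present, so use the tie-corrected normal approximation (with continuity correction) for the p-value.
Step 5: p-value = 0.364571; compare to alpha = 0.05. fail to reject H0.

U_X = 31.5, p = 0.364571, fail to reject H0 at alpha = 0.05.


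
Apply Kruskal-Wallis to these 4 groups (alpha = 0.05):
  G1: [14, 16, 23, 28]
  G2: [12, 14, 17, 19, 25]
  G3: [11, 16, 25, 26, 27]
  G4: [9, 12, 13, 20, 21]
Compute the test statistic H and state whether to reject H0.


Step 1: Combine all N = 19 observations and assign midranks.
sorted (value, group, rank): (9,G4,1), (11,G3,2), (12,G2,3.5), (12,G4,3.5), (13,G4,5), (14,G1,6.5), (14,G2,6.5), (16,G1,8.5), (16,G3,8.5), (17,G2,10), (19,G2,11), (20,G4,12), (21,G4,13), (23,G1,14), (25,G2,15.5), (25,G3,15.5), (26,G3,17), (27,G3,18), (28,G1,19)
Step 2: Sum ranks within each group.
R_1 = 48 (n_1 = 4)
R_2 = 46.5 (n_2 = 5)
R_3 = 61 (n_3 = 5)
R_4 = 34.5 (n_4 = 5)
Step 3: H = 12/(N(N+1)) * sum(R_i^2/n_i) - 3(N+1)
     = 12/(19*20) * (48^2/4 + 46.5^2/5 + 61^2/5 + 34.5^2/5) - 3*20
     = 0.031579 * 1990.7 - 60
     = 2.864211.
Step 4: Ties present; correction factor C = 1 - 24/(19^3 - 19) = 0.996491. Corrected H = 2.864211 / 0.996491 = 2.874296.
Step 5: Under H0, H ~ chi^2(3); p-value = 0.411415.
Step 6: alpha = 0.05. fail to reject H0.

H = 2.8743, df = 3, p = 0.411415, fail to reject H0.


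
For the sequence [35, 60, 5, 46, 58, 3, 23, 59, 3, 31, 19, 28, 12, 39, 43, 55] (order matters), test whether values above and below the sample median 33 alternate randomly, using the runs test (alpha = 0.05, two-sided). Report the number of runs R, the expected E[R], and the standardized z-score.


Step 1: Compute median = 33; label A = above, B = below.
Labels in order: AABAABBABBBBBAAA  (n_A = 8, n_B = 8)
Step 2: Count runs R = 7.
Step 3: Under H0 (random ordering), E[R] = 2*n_A*n_B/(n_A+n_B) + 1 = 2*8*8/16 + 1 = 9.0000.
        Var[R] = 2*n_A*n_B*(2*n_A*n_B - n_A - n_B) / ((n_A+n_B)^2 * (n_A+n_B-1)) = 14336/3840 = 3.7333.
        SD[R] = 1.9322.
Step 4: Continuity-corrected z = (R + 0.5 - E[R]) / SD[R] = (7 + 0.5 - 9.0000) / 1.9322 = -0.7763.
Step 5: Two-sided p-value via normal approximation = 2*(1 - Phi(|z|)) = 0.437558.
Step 6: alpha = 0.05. fail to reject H0.

R = 7, z = -0.7763, p = 0.437558, fail to reject H0.


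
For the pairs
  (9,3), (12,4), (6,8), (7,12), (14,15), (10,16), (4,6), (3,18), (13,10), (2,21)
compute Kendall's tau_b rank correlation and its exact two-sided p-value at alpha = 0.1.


Step 1: Enumerate the 45 unordered pairs (i,j) with i<j and classify each by sign(x_j-x_i) * sign(y_j-y_i).
  (1,2):dx=+3,dy=+1->C; (1,3):dx=-3,dy=+5->D; (1,4):dx=-2,dy=+9->D; (1,5):dx=+5,dy=+12->C
  (1,6):dx=+1,dy=+13->C; (1,7):dx=-5,dy=+3->D; (1,8):dx=-6,dy=+15->D; (1,9):dx=+4,dy=+7->C
  (1,10):dx=-7,dy=+18->D; (2,3):dx=-6,dy=+4->D; (2,4):dx=-5,dy=+8->D; (2,5):dx=+2,dy=+11->C
  (2,6):dx=-2,dy=+12->D; (2,7):dx=-8,dy=+2->D; (2,8):dx=-9,dy=+14->D; (2,9):dx=+1,dy=+6->C
  (2,10):dx=-10,dy=+17->D; (3,4):dx=+1,dy=+4->C; (3,5):dx=+8,dy=+7->C; (3,6):dx=+4,dy=+8->C
  (3,7):dx=-2,dy=-2->C; (3,8):dx=-3,dy=+10->D; (3,9):dx=+7,dy=+2->C; (3,10):dx=-4,dy=+13->D
  (4,5):dx=+7,dy=+3->C; (4,6):dx=+3,dy=+4->C; (4,7):dx=-3,dy=-6->C; (4,8):dx=-4,dy=+6->D
  (4,9):dx=+6,dy=-2->D; (4,10):dx=-5,dy=+9->D; (5,6):dx=-4,dy=+1->D; (5,7):dx=-10,dy=-9->C
  (5,8):dx=-11,dy=+3->D; (5,9):dx=-1,dy=-5->C; (5,10):dx=-12,dy=+6->D; (6,7):dx=-6,dy=-10->C
  (6,8):dx=-7,dy=+2->D; (6,9):dx=+3,dy=-6->D; (6,10):dx=-8,dy=+5->D; (7,8):dx=-1,dy=+12->D
  (7,9):dx=+9,dy=+4->C; (7,10):dx=-2,dy=+15->D; (8,9):dx=+10,dy=-8->D; (8,10):dx=-1,dy=+3->D
  (9,10):dx=-11,dy=+11->D
Step 2: C = 18, D = 27, total pairs = 45.
Step 3: tau = (C - D)/(n(n-1)/2) = (18 - 27)/45 = -0.200000.
Step 4: Exact two-sided p-value (enumerate n! = 3628800 permutations of y under H0): p = 0.484313.
Step 5: alpha = 0.1. fail to reject H0.

tau_b = -0.2000 (C=18, D=27), p = 0.484313, fail to reject H0.


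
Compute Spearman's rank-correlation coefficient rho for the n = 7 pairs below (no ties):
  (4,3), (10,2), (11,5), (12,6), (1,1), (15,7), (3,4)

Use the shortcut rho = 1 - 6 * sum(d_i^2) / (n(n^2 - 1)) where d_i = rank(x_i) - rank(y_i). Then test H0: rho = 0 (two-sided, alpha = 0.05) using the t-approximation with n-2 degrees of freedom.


Step 1: Rank x and y separately (midranks; no ties here).
rank(x): 4->3, 10->4, 11->5, 12->6, 1->1, 15->7, 3->2
rank(y): 3->3, 2->2, 5->5, 6->6, 1->1, 7->7, 4->4
Step 2: d_i = R_x(i) - R_y(i); compute d_i^2.
  (3-3)^2=0, (4-2)^2=4, (5-5)^2=0, (6-6)^2=0, (1-1)^2=0, (7-7)^2=0, (2-4)^2=4
sum(d^2) = 8.
Step 3: rho = 1 - 6*8 / (7*(7^2 - 1)) = 1 - 48/336 = 0.857143.
Step 4: Under H0, t = rho * sqrt((n-2)/(1-rho^2)) = 3.7210 ~ t(5).
Step 5: Two-sided p-value from the t-distribution with 5 df = 0.013697.
Step 6: alpha = 0.05. reject H0.

rho = 0.8571, p = 0.013697, reject H0 at alpha = 0.05.


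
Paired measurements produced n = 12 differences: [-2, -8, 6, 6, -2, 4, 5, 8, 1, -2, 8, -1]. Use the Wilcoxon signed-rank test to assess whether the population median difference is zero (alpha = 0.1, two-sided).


Step 1: Drop any zero differences (none here) and take |d_i|.
|d| = [2, 8, 6, 6, 2, 4, 5, 8, 1, 2, 8, 1]
Step 2: Midrank |d_i| (ties get averaged ranks).
ranks: |2|->4, |8|->11, |6|->8.5, |6|->8.5, |2|->4, |4|->6, |5|->7, |8|->11, |1|->1.5, |2|->4, |8|->11, |1|->1.5
Step 3: Attach original signs; sum ranks with positive sign and with negative sign.
W+ = 8.5 + 8.5 + 6 + 7 + 11 + 1.5 + 11 = 53.5
W- = 4 + 11 + 4 + 4 + 1.5 = 24.5
(Check: W+ + W- = 78 should equal n(n+1)/2 = 78.)
Step 4: Test statistic W = min(W+, W-) = 24.5.
Step 5: Ties in |d|, so use the tie-corrected normal approximation.
        E[W] = n(n+1)/4 = 12*13/4 = 39.
        Tie groups: |d|=1 (t=2), |d|=2 (t=3), |d|=6 (t=2), |d|=8 (t=3); sum(t^3 - t) = 60.
        Var[W] = n(n+1)(2n+1)/24 - sum(t^3-t)/48 = 3900/24 - 60/48 = 161.25.
        z = (W - E[W]) / sqrt(Var[W]) = (24.5 - 39) / 12.6984 = -1.1419.
        Two-sided p = 2*Phi(z) = 0.253506.
Step 6: alpha = 0.1. fail to reject H0.

W+ = 53.5, W- = 24.5, W = min = 24.5, p = 0.253506, fail to reject H0.


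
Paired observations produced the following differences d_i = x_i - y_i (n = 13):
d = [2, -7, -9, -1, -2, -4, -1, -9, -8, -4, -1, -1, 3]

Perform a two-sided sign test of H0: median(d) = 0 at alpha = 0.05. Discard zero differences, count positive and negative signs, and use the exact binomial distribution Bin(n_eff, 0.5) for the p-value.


Step 1: Discard zero differences. Original n = 13; n_eff = number of nonzero differences = 13.
Nonzero differences (with sign): +2, -7, -9, -1, -2, -4, -1, -9, -8, -4, -1, -1, +3
Step 2: Count signs: positive = 2, negative = 11.
Step 3: Under H0: P(positive) = 0.5, so the number of positives S ~ Bin(13, 0.5).
Step 4: Two-sided exact p-value = sum of Bin(13,0.5) probabilities at or below the observed probability = 0.022461.
Step 5: alpha = 0.05. reject H0.

n_eff = 13, pos = 2, neg = 11, p = 0.022461, reject H0.


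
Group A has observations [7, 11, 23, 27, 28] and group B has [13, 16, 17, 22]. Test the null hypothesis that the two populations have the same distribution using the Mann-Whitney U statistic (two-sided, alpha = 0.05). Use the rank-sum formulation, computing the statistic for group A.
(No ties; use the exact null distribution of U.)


Step 1: Combine and sort all 9 observations; assign midranks.
sorted (value, group): (7,X), (11,X), (13,Y), (16,Y), (17,Y), (22,Y), (23,X), (27,X), (28,X)
ranks: 7->1, 11->2, 13->3, 16->4, 17->5, 22->6, 23->7, 27->8, 28->9
Step 2: Rank sum for X: R1 = 1 + 2 + 7 + 8 + 9 = 27.
Step 3: U_X = R1 - n1(n1+1)/2 = 27 - 5*6/2 = 27 - 15 = 12.
       U_Y = n1*n2 - U_X = 20 - 12 = 8.
Step 4: No ties, so the exact null distribution of U (based on enumerating the C(9,5) = 126 equally likely rank assignments) gives the two-sided p-value.
Step 5: p-value = 0.730159; compare to alpha = 0.05. fail to reject H0.

U_X = 12, p = 0.730159, fail to reject H0 at alpha = 0.05.


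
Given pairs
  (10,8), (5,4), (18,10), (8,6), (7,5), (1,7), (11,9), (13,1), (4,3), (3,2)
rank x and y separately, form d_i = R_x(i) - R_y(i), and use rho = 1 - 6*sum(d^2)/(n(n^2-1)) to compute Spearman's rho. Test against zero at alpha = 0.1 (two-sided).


Step 1: Rank x and y separately (midranks; no ties here).
rank(x): 10->7, 5->4, 18->10, 8->6, 7->5, 1->1, 11->8, 13->9, 4->3, 3->2
rank(y): 8->8, 4->4, 10->10, 6->6, 5->5, 7->7, 9->9, 1->1, 3->3, 2->2
Step 2: d_i = R_x(i) - R_y(i); compute d_i^2.
  (7-8)^2=1, (4-4)^2=0, (10-10)^2=0, (6-6)^2=0, (5-5)^2=0, (1-7)^2=36, (8-9)^2=1, (9-1)^2=64, (3-3)^2=0, (2-2)^2=0
sum(d^2) = 102.
Step 3: rho = 1 - 6*102 / (10*(10^2 - 1)) = 1 - 612/990 = 0.381818.
Step 4: Under H0, t = rho * sqrt((n-2)/(1-rho^2)) = 1.1685 ~ t(8).
Step 5: Two-sided p-value from the t-distribution with 8 df = 0.276255.
Step 6: alpha = 0.1. fail to reject H0.

rho = 0.3818, p = 0.276255, fail to reject H0 at alpha = 0.1.


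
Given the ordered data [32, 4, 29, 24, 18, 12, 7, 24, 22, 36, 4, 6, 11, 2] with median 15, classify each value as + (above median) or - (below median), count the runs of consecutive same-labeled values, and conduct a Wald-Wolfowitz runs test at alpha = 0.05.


Step 1: Compute median = 15; label A = above, B = below.
Labels in order: ABAAABBAAABBBB  (n_A = 7, n_B = 7)
Step 2: Count runs R = 6.
Step 3: Under H0 (random ordering), E[R] = 2*n_A*n_B/(n_A+n_B) + 1 = 2*7*7/14 + 1 = 8.0000.
        Var[R] = 2*n_A*n_B*(2*n_A*n_B - n_A - n_B) / ((n_A+n_B)^2 * (n_A+n_B-1)) = 8232/2548 = 3.2308.
        SD[R] = 1.7974.
Step 4: Continuity-corrected z = (R + 0.5 - E[R]) / SD[R] = (6 + 0.5 - 8.0000) / 1.7974 = -0.8345.
Step 5: Two-sided p-value via normal approximation = 2*(1 - Phi(|z|)) = 0.403986.
Step 6: alpha = 0.05. fail to reject H0.

R = 6, z = -0.8345, p = 0.403986, fail to reject H0.


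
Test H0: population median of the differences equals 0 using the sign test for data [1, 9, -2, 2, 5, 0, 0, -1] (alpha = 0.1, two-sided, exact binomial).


Step 1: Discard zero differences. Original n = 8; n_eff = number of nonzero differences = 6.
Nonzero differences (with sign): +1, +9, -2, +2, +5, -1
Step 2: Count signs: positive = 4, negative = 2.
Step 3: Under H0: P(positive) = 0.5, so the number of positives S ~ Bin(6, 0.5).
Step 4: Two-sided exact p-value = sum of Bin(6,0.5) probabilities at or below the observed probability = 0.687500.
Step 5: alpha = 0.1. fail to reject H0.

n_eff = 6, pos = 4, neg = 2, p = 0.687500, fail to reject H0.


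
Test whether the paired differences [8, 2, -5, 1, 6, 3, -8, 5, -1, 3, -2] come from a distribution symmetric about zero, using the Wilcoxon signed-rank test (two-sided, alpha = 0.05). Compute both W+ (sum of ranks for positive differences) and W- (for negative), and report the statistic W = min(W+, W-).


Step 1: Drop any zero differences (none here) and take |d_i|.
|d| = [8, 2, 5, 1, 6, 3, 8, 5, 1, 3, 2]
Step 2: Midrank |d_i| (ties get averaged ranks).
ranks: |8|->10.5, |2|->3.5, |5|->7.5, |1|->1.5, |6|->9, |3|->5.5, |8|->10.5, |5|->7.5, |1|->1.5, |3|->5.5, |2|->3.5
Step 3: Attach original signs; sum ranks with positive sign and with negative sign.
W+ = 10.5 + 3.5 + 1.5 + 9 + 5.5 + 7.5 + 5.5 = 43
W- = 7.5 + 10.5 + 1.5 + 3.5 = 23
(Check: W+ + W- = 66 should equal n(n+1)/2 = 66.)
Step 4: Test statistic W = min(W+, W-) = 23.
Step 5: Ties in |d|, so use the tie-corrected normal approximation.
        E[W] = n(n+1)/4 = 11*12/4 = 33.
        Tie groups: |d|=1 (t=2), |d|=2 (t=2), |d|=3 (t=2), |d|=5 (t=2), |d|=8 (t=2); sum(t^3 - t) = 30.
        Var[W] = n(n+1)(2n+1)/24 - sum(t^3-t)/48 = 3036/24 - 30/48 = 125.875.
        z = (W - E[W]) / sqrt(Var[W]) = (23 - 33) / 11.2194 = -0.8913.
        Two-sided p = 2*Phi(z) = 0.372761.
Step 6: alpha = 0.05. fail to reject H0.

W+ = 43, W- = 23, W = min = 23, p = 0.372761, fail to reject H0.


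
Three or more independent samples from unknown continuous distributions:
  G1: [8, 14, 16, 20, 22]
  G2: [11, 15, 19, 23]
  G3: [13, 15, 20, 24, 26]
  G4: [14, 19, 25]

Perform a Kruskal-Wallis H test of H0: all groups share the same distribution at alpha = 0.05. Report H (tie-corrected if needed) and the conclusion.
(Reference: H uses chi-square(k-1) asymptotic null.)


Step 1: Combine all N = 17 observations and assign midranks.
sorted (value, group, rank): (8,G1,1), (11,G2,2), (13,G3,3), (14,G1,4.5), (14,G4,4.5), (15,G2,6.5), (15,G3,6.5), (16,G1,8), (19,G2,9.5), (19,G4,9.5), (20,G1,11.5), (20,G3,11.5), (22,G1,13), (23,G2,14), (24,G3,15), (25,G4,16), (26,G3,17)
Step 2: Sum ranks within each group.
R_1 = 38 (n_1 = 5)
R_2 = 32 (n_2 = 4)
R_3 = 53 (n_3 = 5)
R_4 = 30 (n_4 = 3)
Step 3: H = 12/(N(N+1)) * sum(R_i^2/n_i) - 3(N+1)
     = 12/(17*18) * (38^2/5 + 32^2/4 + 53^2/5 + 30^2/3) - 3*18
     = 0.039216 * 1406.6 - 54
     = 1.160784.
Step 4: Ties present; correction factor C = 1 - 24/(17^3 - 17) = 0.995098. Corrected H = 1.160784 / 0.995098 = 1.166502.
Step 5: Under H0, H ~ chi^2(3); p-value = 0.761049.
Step 6: alpha = 0.05. fail to reject H0.

H = 1.1665, df = 3, p = 0.761049, fail to reject H0.


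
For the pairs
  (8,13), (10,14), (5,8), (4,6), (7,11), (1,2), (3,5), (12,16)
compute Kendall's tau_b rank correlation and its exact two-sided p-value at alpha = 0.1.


Step 1: Enumerate the 28 unordered pairs (i,j) with i<j and classify each by sign(x_j-x_i) * sign(y_j-y_i).
  (1,2):dx=+2,dy=+1->C; (1,3):dx=-3,dy=-5->C; (1,4):dx=-4,dy=-7->C; (1,5):dx=-1,dy=-2->C
  (1,6):dx=-7,dy=-11->C; (1,7):dx=-5,dy=-8->C; (1,8):dx=+4,dy=+3->C; (2,3):dx=-5,dy=-6->C
  (2,4):dx=-6,dy=-8->C; (2,5):dx=-3,dy=-3->C; (2,6):dx=-9,dy=-12->C; (2,7):dx=-7,dy=-9->C
  (2,8):dx=+2,dy=+2->C; (3,4):dx=-1,dy=-2->C; (3,5):dx=+2,dy=+3->C; (3,6):dx=-4,dy=-6->C
  (3,7):dx=-2,dy=-3->C; (3,8):dx=+7,dy=+8->C; (4,5):dx=+3,dy=+5->C; (4,6):dx=-3,dy=-4->C
  (4,7):dx=-1,dy=-1->C; (4,8):dx=+8,dy=+10->C; (5,6):dx=-6,dy=-9->C; (5,7):dx=-4,dy=-6->C
  (5,8):dx=+5,dy=+5->C; (6,7):dx=+2,dy=+3->C; (6,8):dx=+11,dy=+14->C; (7,8):dx=+9,dy=+11->C
Step 2: C = 28, D = 0, total pairs = 28.
Step 3: tau = (C - D)/(n(n-1)/2) = (28 - 0)/28 = 1.000000.
Step 4: Exact two-sided p-value (enumerate n! = 40320 permutations of y under H0): p = 0.000050.
Step 5: alpha = 0.1. reject H0.

tau_b = 1.0000 (C=28, D=0), p = 0.000050, reject H0.


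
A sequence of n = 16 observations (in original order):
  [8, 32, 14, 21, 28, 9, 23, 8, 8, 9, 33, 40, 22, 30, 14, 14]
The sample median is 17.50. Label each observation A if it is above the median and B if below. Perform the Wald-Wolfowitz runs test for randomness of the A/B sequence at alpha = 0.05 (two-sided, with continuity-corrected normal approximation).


Step 1: Compute median = 17.50; label A = above, B = below.
Labels in order: BABAABABBBAAAABB  (n_A = 8, n_B = 8)
Step 2: Count runs R = 9.
Step 3: Under H0 (random ordering), E[R] = 2*n_A*n_B/(n_A+n_B) + 1 = 2*8*8/16 + 1 = 9.0000.
        Var[R] = 2*n_A*n_B*(2*n_A*n_B - n_A - n_B) / ((n_A+n_B)^2 * (n_A+n_B-1)) = 14336/3840 = 3.7333.
        SD[R] = 1.9322.
Step 4: R = E[R], so z = 0 with no continuity correction.
Step 5: Two-sided p-value via normal approximation = 2*(1 - Phi(|z|)) = 1.000000.
Step 6: alpha = 0.05. fail to reject H0.

R = 9, z = 0.0000, p = 1.000000, fail to reject H0.
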